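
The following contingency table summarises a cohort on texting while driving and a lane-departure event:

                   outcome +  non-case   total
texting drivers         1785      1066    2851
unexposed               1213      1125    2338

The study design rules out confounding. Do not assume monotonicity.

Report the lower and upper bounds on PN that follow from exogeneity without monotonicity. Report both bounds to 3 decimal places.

p₁ = P(outcome | exposed) = 1785/2851 = 0.6261
p₀ = P(outcome | unexposed) = 1213/2338 = 0.51882
Under exogeneity alone the bounds on PN are max{0,(p₁−p₀)/p₁} ≤ PN ≤ min{1,(1−p₀)/p₁}.
  lower = (p₁ − p₀)/p₁ = 0.10728 / 0.6261 ≈ 0.1713
  upper = min{1, (1 − p₀)/p₁} = 0.48118 / 0.6261 ≈ 0.7685

0.171 ≤ PN ≤ 0.769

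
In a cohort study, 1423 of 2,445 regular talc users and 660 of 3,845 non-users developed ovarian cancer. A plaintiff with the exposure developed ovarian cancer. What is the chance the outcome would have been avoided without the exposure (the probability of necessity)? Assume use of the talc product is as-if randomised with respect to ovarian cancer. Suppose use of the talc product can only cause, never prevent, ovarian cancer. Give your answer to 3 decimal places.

p₁ = P(outcome | exposed) = 1423/2445 = 0.582
p₀ = P(outcome | unexposed) = 660/3845 = 0.17165
Under exogeneity and monotonicity, PN = (p₁ − p₀) / p₁.
PN = (0.582 − 0.17165) / 0.582 = 0.41035 / 0.582 ≈ 0.7051

PN ≈ 0.705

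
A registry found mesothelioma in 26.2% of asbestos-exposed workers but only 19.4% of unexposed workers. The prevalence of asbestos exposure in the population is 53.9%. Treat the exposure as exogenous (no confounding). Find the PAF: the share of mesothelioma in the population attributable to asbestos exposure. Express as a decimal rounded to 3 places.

PAF ≈ 0.159

p₁ = 0.262, p₀ = 0.194.
Overall risk P(Y=1) = π·p₁ + (1−π)·p₀ = 0.539×0.262 + 0.461×0.194 = 0.23065.
Under exogeneity, PAF = [P(Y=1) − p₀] / P(Y=1).
PAF = (0.23065 − 0.194) / 0.23065 ≈ 0.1589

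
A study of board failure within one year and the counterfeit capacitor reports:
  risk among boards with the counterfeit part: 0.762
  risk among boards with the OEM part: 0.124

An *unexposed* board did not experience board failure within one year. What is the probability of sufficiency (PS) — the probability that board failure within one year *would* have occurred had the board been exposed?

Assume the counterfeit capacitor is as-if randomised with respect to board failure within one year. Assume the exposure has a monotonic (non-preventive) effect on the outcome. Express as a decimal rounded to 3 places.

PS ≈ 0.728

Let p₁ = 0.762, p₀ = 0.124.
Under exogeneity and monotonicity, PS = (p₁ − p₀) / (1 − p₀).
PS = (0.762 − 0.124) / (1 − 0.124) = 0.638 / 0.876 ≈ 0.7283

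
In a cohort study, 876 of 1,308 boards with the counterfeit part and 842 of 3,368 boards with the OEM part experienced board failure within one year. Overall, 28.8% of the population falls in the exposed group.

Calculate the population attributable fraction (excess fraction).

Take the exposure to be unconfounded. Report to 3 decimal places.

p₁ = P(outcome | exposed) = 876/1308 = 0.66972
p₀ = P(outcome | unexposed) = 842/3368 = 0.25
Overall risk P(Y=1) = π·p₁ + (1−π)·p₀ = 0.288×0.66972 + 0.712×0.25 = 0.37088.
Under exogeneity, PAF = [P(Y=1) − p₀] / P(Y=1).
PAF = (0.37088 − 0.25) / 0.37088 ≈ 0.3259

PAF ≈ 0.326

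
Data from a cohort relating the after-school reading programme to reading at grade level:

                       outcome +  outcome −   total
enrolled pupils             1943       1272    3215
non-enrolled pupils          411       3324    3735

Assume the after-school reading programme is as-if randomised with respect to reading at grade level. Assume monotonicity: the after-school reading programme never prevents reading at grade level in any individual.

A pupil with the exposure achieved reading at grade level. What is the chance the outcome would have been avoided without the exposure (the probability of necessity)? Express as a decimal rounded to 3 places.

p₁ = P(outcome | exposed) = 1943/3215 = 0.60435
p₀ = P(outcome | unexposed) = 411/3735 = 0.11004
Under exogeneity and monotonicity, PN = (p₁ − p₀)/p₁.
PN = (0.60435 − 0.11004) / 0.60435 ≈ 0.8179

PN ≈ 0.818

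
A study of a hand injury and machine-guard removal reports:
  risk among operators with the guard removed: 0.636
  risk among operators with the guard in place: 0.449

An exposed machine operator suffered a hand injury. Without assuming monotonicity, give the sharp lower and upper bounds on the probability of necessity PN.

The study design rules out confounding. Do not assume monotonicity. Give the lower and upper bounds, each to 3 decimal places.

0.294 ≤ PN ≤ 0.866

Let p₁ = 0.636, p₀ = 0.449.
Under exogeneity alone the bounds on PN are max{0,(p₁−p₀)/p₁} ≤ PN ≤ min{1,(1−p₀)/p₁}.
  lower = (p₁ − p₀)/p₁ = 0.187 / 0.636 ≈ 0.2940
  upper = min{1, (1 − p₀)/p₁} = 0.551 / 0.636 ≈ 0.8664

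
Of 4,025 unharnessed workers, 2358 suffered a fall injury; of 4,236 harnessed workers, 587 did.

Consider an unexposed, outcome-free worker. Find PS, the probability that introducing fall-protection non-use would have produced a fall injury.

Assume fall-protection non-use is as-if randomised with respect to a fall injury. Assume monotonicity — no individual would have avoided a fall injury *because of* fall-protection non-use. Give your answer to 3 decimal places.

PS ≈ 0.519

p₁ = P(outcome | exposed) = 2358/4025 = 0.58584
p₀ = P(outcome | unexposed) = 587/4236 = 0.13857
Under exogeneity and monotonicity, PS = (p₁ − p₀) / (1 − p₀).
PS = (0.58584 − 0.13857) / (1 − 0.13857) = 0.44726 / 0.86143 ≈ 0.5192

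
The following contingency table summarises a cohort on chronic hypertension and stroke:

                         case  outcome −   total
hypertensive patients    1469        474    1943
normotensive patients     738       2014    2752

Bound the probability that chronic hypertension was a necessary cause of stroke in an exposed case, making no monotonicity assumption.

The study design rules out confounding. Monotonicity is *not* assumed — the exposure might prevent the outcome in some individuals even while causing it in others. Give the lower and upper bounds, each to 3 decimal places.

0.645 ≤ PN ≤ 0.968

p₁ = P(outcome | exposed) = 1469/1943 = 0.75605
p₀ = P(outcome | unexposed) = 738/2752 = 0.26817
Under exogeneity alone the bounds on PN are max{0,(p₁−p₀)/p₁} ≤ PN ≤ min{1,(1−p₀)/p₁}.
  lower = (p₁ − p₀)/p₁ = 0.48788 / 0.75605 ≈ 0.6453
  upper = min{1, (1 − p₀)/p₁} = 0.73183 / 0.75605 ≈ 0.9680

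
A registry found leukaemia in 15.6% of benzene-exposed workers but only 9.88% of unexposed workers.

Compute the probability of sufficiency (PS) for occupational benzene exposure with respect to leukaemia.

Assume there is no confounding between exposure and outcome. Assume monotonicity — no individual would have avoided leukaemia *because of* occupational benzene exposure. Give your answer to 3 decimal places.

PS ≈ 0.063

p₁ = 0.156, p₀ = 0.0988.
Under exogeneity and monotonicity, PS = (p₁ − p₀) / (1 − p₀).
PS = (0.156 − 0.0988) / (1 − 0.0988) = 0.0572 / 0.9012 ≈ 0.0635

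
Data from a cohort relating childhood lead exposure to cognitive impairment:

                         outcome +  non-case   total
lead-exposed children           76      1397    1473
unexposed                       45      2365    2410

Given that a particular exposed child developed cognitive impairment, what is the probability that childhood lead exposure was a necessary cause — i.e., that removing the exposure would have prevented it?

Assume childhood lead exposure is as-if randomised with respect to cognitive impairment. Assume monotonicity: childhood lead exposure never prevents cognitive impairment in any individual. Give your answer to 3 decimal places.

PN ≈ 0.638

p₁ = P(outcome | exposed) = 76/1473 = 0.051595
p₀ = P(outcome | unexposed) = 45/2410 = 0.018672
Under exogeneity and monotonicity, PN = (p₁ − p₀) / p₁.
PN = (0.051595 − 0.018672) / 0.051595 = 0.032923 / 0.051595 ≈ 0.6381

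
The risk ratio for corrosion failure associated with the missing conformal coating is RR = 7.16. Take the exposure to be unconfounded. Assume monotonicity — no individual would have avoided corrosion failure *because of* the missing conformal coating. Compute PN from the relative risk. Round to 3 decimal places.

Under exogeneity and monotonicity, PN = (RR − 1) / RR = 1 − 1/RR.
PN = (7.16 − 1) / 7.16 = 6.16 / 7.16 ≈ 0.8603

PN ≈ 0.860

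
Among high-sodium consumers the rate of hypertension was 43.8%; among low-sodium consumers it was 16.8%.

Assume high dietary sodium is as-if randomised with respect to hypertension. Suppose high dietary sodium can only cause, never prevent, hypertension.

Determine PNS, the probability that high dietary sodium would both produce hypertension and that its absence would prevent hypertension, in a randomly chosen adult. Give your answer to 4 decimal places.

PNS ≈ 0.2700

p₁ = 0.438, p₀ = 0.168.
Under exogeneity and monotonicity, PNS = p₁ − p₀.
PNS = 0.438 − 0.168 = 0.27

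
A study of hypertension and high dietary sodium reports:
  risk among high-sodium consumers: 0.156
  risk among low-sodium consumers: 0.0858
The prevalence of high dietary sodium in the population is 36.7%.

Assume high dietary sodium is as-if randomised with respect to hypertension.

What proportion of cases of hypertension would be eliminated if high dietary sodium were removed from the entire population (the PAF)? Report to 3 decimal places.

PAF ≈ 0.231

Let p₁ = 0.156, p₀ = 0.0858.
Overall risk P(Y=1) = π·p₁ + (1−π)·p₀ = 0.367×0.156 + 0.633×0.0858 = 0.11156.
Under exogeneity, PAF = [P(Y=1) − p₀] / P(Y=1).
PAF = (0.11156 − 0.0858) / 0.11156 ≈ 0.2309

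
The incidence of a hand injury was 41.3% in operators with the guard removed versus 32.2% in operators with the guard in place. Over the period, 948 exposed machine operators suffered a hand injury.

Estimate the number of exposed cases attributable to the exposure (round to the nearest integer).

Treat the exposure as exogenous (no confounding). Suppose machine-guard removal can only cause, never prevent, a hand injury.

about 209 cases

p₁ = 0.413, p₀ = 0.322.
PN = (p₁ − p₀)/p₁ = (0.413 − 0.322) / 0.413 ≈ 0.22034.
Attributable cases ≈ PN × (exposed cases) = 0.22034 × 948 ≈ 208.88.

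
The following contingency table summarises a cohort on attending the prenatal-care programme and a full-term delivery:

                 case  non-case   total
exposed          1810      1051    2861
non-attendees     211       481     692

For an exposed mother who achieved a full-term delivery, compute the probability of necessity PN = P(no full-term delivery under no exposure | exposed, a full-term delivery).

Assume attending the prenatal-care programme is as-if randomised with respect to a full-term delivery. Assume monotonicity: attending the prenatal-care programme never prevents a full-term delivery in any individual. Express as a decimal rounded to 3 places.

p₁ = P(outcome | exposed) = 1810/2861 = 0.63265
p₀ = P(outcome | unexposed) = 211/692 = 0.30491
Under exogeneity and monotonicity, PN = (p₁ − p₀) / p₁.
PN = (0.63265 − 0.30491) / 0.63265 = 0.32773 / 0.63265 ≈ 0.5180

PN ≈ 0.518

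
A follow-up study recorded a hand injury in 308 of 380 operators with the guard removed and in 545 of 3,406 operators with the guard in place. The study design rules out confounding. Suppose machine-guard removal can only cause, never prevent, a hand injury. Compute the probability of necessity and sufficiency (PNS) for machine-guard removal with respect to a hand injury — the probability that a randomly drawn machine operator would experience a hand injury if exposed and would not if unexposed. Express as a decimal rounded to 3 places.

p₁ = P(outcome | exposed) = 308/380 = 0.81053
p₀ = P(outcome | unexposed) = 545/3406 = 0.16001
Under exogeneity and monotonicity, PNS = p₁ − p₀.
PNS = 0.81053 − 0.16001 = 0.65051

PNS ≈ 0.651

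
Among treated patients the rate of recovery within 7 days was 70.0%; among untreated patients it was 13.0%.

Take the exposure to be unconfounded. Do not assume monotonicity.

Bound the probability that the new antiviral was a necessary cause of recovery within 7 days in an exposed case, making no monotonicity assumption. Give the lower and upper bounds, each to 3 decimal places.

0.814 ≤ PN ≤ 1.000

p₁ = 0.7, p₀ = 0.13.
Under exogeneity alone the bounds on PN are max{0,(p₁−p₀)/p₁} ≤ PN ≤ min{1,(1−p₀)/p₁}.
  lower = (p₁ − p₀)/p₁ = 0.57 / 0.7 ≈ 0.8143
  upper = min{1, (1 − p₀)/p₁} = 0.87 / 0.7 ≈ 1.2429 → capped at 1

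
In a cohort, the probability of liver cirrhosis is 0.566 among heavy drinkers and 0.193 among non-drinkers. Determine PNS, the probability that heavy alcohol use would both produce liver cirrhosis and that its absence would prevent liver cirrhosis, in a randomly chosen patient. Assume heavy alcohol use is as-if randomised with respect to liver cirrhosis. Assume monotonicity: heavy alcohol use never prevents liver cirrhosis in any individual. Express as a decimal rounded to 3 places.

PNS ≈ 0.373

Let p₁ = 0.566, p₀ = 0.193.
Under exogeneity and monotonicity, PNS = p₁ − p₀.
PNS = 0.566 − 0.193 = 0.373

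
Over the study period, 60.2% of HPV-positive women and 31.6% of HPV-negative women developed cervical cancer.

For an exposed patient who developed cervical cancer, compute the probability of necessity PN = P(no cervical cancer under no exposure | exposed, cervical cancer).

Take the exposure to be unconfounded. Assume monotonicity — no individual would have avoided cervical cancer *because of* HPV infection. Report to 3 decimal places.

p₁ = 0.602, p₀ = 0.316.
Under exogeneity and monotonicity, PN = (p₁ − p₀) / p₁.
PN = (0.602 − 0.316) / 0.602 = 0.286 / 0.602 ≈ 0.4751

PN ≈ 0.475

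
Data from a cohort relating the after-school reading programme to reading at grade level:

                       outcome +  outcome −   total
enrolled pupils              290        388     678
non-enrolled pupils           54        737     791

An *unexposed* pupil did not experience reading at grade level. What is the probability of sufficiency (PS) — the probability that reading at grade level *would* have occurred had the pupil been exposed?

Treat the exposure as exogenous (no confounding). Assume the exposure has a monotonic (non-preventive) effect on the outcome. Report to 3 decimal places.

p₁ = P(outcome | exposed) = 290/678 = 0.42773
p₀ = P(outcome | unexposed) = 54/791 = 0.068268
Under exogeneity and monotonicity, PS = (p₁ − p₀) / (1 − p₀).
PS = (0.42773 − 0.068268) / (1 − 0.068268) = 0.35946 / 0.93173 ≈ 0.3858

PS ≈ 0.386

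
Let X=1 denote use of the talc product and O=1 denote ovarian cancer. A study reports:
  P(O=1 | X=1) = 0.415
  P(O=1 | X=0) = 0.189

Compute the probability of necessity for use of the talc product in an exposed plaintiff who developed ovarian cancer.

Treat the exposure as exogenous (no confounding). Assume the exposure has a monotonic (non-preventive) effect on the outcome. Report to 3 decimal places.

PN ≈ 0.545

Let p₁ = 0.415, p₀ = 0.189.
Under exogeneity and monotonicity, PN = (p₁ − p₀) / p₁.
PN = (0.415 − 0.189) / 0.415 = 0.226 / 0.415 ≈ 0.5446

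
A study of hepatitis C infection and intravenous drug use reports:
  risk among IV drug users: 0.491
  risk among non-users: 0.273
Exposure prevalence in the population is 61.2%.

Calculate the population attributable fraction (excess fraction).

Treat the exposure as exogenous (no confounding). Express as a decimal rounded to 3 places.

Let p₁ = 0.491, p₀ = 0.273.
Overall risk P(Y=1) = π·p₁ + (1−π)·p₀ = 0.612×0.491 + 0.388×0.273 = 0.40642.
Under exogeneity, PAF = [P(Y=1) − p₀] / P(Y=1).
PAF = (0.40642 − 0.273) / 0.40642 ≈ 0.3283

PAF ≈ 0.328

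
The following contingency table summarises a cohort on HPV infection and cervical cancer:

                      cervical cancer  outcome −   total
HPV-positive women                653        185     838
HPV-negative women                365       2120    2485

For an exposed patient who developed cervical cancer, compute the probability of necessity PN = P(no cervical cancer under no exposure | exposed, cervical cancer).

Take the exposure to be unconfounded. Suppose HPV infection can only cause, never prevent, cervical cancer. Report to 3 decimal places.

PN ≈ 0.812

p₁ = P(outcome | exposed) = 653/838 = 0.77924
p₀ = P(outcome | unexposed) = 365/2485 = 0.14688
Under exogeneity and monotonicity, PN = (p₁ − p₀)/p₁.
PN = (0.77924 − 0.14688) / 0.77924 ≈ 0.8115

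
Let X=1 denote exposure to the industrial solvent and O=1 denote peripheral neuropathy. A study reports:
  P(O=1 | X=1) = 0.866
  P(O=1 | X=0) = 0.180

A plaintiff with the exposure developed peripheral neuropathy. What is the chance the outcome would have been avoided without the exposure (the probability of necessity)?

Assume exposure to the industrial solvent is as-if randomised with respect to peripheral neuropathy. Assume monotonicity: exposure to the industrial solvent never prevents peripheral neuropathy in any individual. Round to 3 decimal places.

PN ≈ 0.792

Let p₁ = 0.866, p₀ = 0.18.
Under exogeneity and monotonicity, PN = (p₁ − p₀) / p₁.
PN = (0.866 − 0.18) / 0.866 = 0.686 / 0.866 ≈ 0.7921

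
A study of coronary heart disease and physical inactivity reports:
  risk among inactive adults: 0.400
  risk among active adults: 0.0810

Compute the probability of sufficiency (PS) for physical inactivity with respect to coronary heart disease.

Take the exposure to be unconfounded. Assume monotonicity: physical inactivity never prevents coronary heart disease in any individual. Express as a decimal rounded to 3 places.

PS ≈ 0.347

Let p₁ = 0.4, p₀ = 0.081.
Under exogeneity and monotonicity, PS = (p₁ − p₀) / (1 − p₀).
PS = (0.4 − 0.081) / (1 − 0.081) = 0.319 / 0.919 ≈ 0.3471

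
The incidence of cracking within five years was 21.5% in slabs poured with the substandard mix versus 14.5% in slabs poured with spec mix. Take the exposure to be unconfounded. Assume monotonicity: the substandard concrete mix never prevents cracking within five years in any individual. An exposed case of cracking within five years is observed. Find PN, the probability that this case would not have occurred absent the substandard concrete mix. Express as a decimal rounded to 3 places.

p₁ = 0.215, p₀ = 0.145.
Under exogeneity and monotonicity, PN = (p₁ − p₀) / p₁.
PN = (0.215 − 0.145) / 0.215 = 0.07 / 0.215 ≈ 0.3256

PN ≈ 0.326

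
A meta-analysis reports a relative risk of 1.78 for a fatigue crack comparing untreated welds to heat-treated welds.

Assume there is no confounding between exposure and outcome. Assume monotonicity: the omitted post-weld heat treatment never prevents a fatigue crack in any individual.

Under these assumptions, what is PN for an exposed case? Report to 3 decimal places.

Under exogeneity and monotonicity, PN = (RR − 1) / RR = 1 − 1/RR.
PN = (1.78 − 1) / 1.78 = 0.78 / 1.78 ≈ 0.4382

PN ≈ 0.438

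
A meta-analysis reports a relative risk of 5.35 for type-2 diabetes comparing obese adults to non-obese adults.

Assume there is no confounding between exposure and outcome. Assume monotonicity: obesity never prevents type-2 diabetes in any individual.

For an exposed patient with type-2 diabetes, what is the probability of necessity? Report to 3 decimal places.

PN ≈ 0.813

Under exogeneity and monotonicity, PN = (RR − 1) / RR = 1 − 1/RR.
PN = (5.35 − 1) / 5.35 = 4.35 / 5.35 ≈ 0.8131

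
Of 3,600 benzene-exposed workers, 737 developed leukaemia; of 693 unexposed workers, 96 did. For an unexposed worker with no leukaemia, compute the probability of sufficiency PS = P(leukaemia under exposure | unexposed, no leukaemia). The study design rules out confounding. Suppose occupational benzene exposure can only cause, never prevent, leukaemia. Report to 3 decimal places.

PS ≈ 0.077

p₁ = P(outcome | exposed) = 737/3600 = 0.20472
p₀ = P(outcome | unexposed) = 96/693 = 0.13853
Under exogeneity and monotonicity, PS = (p₁ − p₀) / (1 − p₀).
PS = (0.20472 − 0.13853) / (1 − 0.13853) = 0.066194 / 0.86147 ≈ 0.0768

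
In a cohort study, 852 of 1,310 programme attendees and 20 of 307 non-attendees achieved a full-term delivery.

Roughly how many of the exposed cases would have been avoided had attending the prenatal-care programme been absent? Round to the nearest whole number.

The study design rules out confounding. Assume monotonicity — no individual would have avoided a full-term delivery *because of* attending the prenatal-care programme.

p₁ = P(outcome | exposed) = 852/1310 = 0.65038
p₀ = P(outcome | unexposed) = 20/307 = 0.065147
PN = (p₁ − p₀)/p₁ = (0.65038 − 0.065147) / 0.65038 ≈ 0.89983.
Attributable cases ≈ PN × (exposed cases) = 0.89983 × 852 ≈ 766.66.

about 767 cases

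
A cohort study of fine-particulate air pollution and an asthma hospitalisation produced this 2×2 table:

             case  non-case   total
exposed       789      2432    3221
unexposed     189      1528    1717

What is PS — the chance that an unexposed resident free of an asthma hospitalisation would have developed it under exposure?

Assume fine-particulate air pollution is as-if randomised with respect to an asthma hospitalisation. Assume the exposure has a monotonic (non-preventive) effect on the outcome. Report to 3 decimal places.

p₁ = P(outcome | exposed) = 789/3221 = 0.24495
p₀ = P(outcome | unexposed) = 189/1717 = 0.11008
Under exogeneity and monotonicity, PS = (p₁ − p₀)/(1 − p₀).
PS = (0.24495 − 0.11008) / 0.88992 ≈ 0.1516

PS ≈ 0.152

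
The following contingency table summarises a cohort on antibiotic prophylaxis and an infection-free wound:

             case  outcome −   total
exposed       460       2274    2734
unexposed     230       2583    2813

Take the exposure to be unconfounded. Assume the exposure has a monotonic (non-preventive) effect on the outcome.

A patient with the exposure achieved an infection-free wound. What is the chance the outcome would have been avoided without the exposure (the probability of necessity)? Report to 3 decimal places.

PN ≈ 0.514

p₁ = P(outcome | exposed) = 460/2734 = 0.16825
p₀ = P(outcome | unexposed) = 230/2813 = 0.081763
Under exogeneity and monotonicity, PN = (p₁ − p₀)/p₁.
PN = (0.16825 − 0.081763) / 0.16825 ≈ 0.5140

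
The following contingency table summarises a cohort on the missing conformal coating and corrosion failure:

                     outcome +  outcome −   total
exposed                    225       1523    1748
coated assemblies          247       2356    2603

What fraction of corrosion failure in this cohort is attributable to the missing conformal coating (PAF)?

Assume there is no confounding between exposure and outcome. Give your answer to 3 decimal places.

p₁ = P(outcome | exposed) = 225/1748 = 0.12872
p₀ = P(outcome | unexposed) = 247/2603 = 0.094891
Exposure prevalence π = 1748/4351 = 0.40175; overall risk P(Y=1) = 0.10848.
Under exogeneity, PAF = [P(Y=1) − p₀]/P(Y=1).
PAF = (0.10848 − 0.094891) / 0.10848 ≈ 0.1253

PAF ≈ 0.125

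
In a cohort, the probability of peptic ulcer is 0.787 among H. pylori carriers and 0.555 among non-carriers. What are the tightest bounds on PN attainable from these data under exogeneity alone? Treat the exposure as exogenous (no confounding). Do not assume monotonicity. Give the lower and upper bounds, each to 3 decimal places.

0.295 ≤ PN ≤ 0.565

Let p₁ = 0.787, p₀ = 0.555.
Under exogeneity alone the bounds on PN are max{0,(p₁−p₀)/p₁} ≤ PN ≤ min{1,(1−p₀)/p₁}.
  lower = (p₁ − p₀)/p₁ = 0.232 / 0.787 ≈ 0.2948
  upper = min{1, (1 − p₀)/p₁} = 0.445 / 0.787 ≈ 0.5654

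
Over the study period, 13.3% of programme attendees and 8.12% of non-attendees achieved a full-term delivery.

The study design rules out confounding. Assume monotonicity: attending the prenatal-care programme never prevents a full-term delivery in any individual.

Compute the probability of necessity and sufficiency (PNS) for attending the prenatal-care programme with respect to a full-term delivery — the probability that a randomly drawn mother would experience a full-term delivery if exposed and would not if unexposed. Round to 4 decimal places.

PNS ≈ 0.0518

p₁ = 0.133, p₀ = 0.0812.
Under exogeneity and monotonicity, PNS = p₁ − p₀.
PNS = 0.133 − 0.0812 = 0.0518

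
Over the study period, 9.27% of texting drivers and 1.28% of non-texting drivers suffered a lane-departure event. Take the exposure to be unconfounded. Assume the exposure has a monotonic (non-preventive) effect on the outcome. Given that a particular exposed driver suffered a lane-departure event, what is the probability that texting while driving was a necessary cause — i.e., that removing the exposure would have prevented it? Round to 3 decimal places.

PN ≈ 0.862

p₁ = 0.0927, p₀ = 0.0128.
Under exogeneity and monotonicity, PN = (p₁ − p₀) / p₁.
PN = (0.0927 − 0.0128) / 0.0927 = 0.0799 / 0.0927 ≈ 0.8619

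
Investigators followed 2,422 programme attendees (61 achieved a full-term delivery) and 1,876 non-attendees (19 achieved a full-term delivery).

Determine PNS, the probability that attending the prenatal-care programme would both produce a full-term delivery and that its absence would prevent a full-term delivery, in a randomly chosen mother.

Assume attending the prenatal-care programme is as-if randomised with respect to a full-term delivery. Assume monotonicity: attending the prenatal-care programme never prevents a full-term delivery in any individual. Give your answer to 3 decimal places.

p₁ = P(outcome | exposed) = 61/2422 = 0.025186
p₀ = P(outcome | unexposed) = 19/1876 = 0.010128
Under exogeneity and monotonicity, PNS = p₁ − p₀.
PNS = 0.025186 − 0.010128 = 0.015058

PNS ≈ 0.015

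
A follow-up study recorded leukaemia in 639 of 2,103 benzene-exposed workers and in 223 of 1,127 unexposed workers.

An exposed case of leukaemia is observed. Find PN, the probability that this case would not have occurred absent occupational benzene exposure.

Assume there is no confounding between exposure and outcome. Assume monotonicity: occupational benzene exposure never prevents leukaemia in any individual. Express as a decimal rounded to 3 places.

p₁ = P(outcome | exposed) = 639/2103 = 0.30385
p₀ = P(outcome | unexposed) = 223/1127 = 0.19787
Under exogeneity and monotonicity, PN = (p₁ − p₀) / p₁.
PN = (0.30385 − 0.19787) / 0.30385 = 0.10598 / 0.30385 ≈ 0.3488

PN ≈ 0.349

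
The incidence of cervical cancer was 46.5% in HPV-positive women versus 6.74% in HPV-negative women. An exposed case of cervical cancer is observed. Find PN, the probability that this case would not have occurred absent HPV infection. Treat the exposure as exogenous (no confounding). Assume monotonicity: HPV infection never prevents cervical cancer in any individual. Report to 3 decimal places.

p₁ = 0.465, p₀ = 0.0674.
Under exogeneity and monotonicity, PN = (p₁ − p₀) / p₁.
PN = (0.465 − 0.0674) / 0.465 = 0.3976 / 0.465 ≈ 0.8551

PN ≈ 0.855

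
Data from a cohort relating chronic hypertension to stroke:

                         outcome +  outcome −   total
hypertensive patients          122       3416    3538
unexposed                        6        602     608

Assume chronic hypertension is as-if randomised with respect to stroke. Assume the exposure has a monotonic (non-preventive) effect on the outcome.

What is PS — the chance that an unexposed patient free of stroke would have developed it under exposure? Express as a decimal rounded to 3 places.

p₁ = P(outcome | exposed) = 122/3538 = 0.034483
p₀ = P(outcome | unexposed) = 6/608 = 0.0098684
Under exogeneity and monotonicity, PS = (p₁ − p₀)/(1 − p₀).
PS = (0.034483 − 0.0098684) / 0.99013 ≈ 0.0249

PS ≈ 0.025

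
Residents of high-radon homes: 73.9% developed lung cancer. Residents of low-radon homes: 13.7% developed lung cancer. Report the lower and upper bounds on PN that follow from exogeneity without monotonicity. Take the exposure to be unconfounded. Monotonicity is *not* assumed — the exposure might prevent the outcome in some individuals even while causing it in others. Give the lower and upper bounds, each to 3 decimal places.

0.815 ≤ PN ≤ 1.000

p₁ = 0.739, p₀ = 0.137.
Under exogeneity alone the bounds on PN are max{0,(p₁−p₀)/p₁} ≤ PN ≤ min{1,(1−p₀)/p₁}.
  lower = (p₁ − p₀)/p₁ = 0.602 / 0.739 ≈ 0.8146
  upper = min{1, (1 − p₀)/p₁} = 0.863 / 0.739 ≈ 1.1678 → capped at 1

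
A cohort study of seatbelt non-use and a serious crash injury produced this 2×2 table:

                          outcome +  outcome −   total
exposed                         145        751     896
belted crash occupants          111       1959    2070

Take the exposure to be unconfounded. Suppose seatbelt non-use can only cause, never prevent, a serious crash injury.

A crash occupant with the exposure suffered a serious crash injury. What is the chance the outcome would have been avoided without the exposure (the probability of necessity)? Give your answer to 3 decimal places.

p₁ = P(outcome | exposed) = 145/896 = 0.16183
p₀ = P(outcome | unexposed) = 111/2070 = 0.053623
Under exogeneity and monotonicity, PN = (p₁ − p₀) / p₁.
PN = (0.16183 − 0.053623) / 0.16183 = 0.10821 / 0.16183 ≈ 0.6686

PN ≈ 0.669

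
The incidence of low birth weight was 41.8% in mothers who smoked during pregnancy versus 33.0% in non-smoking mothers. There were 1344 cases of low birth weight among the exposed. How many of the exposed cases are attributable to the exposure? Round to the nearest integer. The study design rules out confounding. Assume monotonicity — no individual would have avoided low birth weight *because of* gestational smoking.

p₁ = 0.418, p₀ = 0.33.
PN = (p₁ − p₀)/p₁ = (0.418 − 0.33) / 0.418 ≈ 0.21053.
Attributable cases ≈ PN × (exposed cases) = 0.21053 × 1344 ≈ 282.95.

about 283 cases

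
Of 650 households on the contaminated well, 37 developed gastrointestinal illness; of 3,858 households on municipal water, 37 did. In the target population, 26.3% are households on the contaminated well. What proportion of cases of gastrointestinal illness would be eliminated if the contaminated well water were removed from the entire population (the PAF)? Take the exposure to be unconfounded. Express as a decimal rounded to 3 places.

p₁ = P(outcome | exposed) = 37/650 = 0.056923
p₀ = P(outcome | unexposed) = 37/3858 = 0.0095905
Overall risk P(Y=1) = π·p₁ + (1−π)·p₀ = 0.263×0.056923 + 0.737×0.0095905 = 0.022039.
Under exogeneity, PAF = [P(Y=1) − p₀] / P(Y=1).
PAF = (0.022039 − 0.0095905) / 0.022039 ≈ 0.5648

PAF ≈ 0.565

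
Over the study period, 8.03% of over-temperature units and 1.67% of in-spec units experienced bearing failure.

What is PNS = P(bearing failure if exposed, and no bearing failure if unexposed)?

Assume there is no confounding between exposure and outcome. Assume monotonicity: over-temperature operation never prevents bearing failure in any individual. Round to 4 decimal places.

p₁ = 0.0803, p₀ = 0.0167.
Under exogeneity and monotonicity, PNS = p₁ − p₀.
PNS = 0.0803 − 0.0167 = 0.0636

PNS ≈ 0.0636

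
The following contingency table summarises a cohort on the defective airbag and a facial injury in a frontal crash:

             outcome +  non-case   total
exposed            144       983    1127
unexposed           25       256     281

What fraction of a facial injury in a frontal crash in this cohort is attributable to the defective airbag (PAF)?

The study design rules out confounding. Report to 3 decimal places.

PAF ≈ 0.259

p₁ = P(outcome | exposed) = 144/1127 = 0.12777
p₀ = P(outcome | unexposed) = 25/281 = 0.088968
Exposure prevalence π = 1127/1408 = 0.80043; overall risk P(Y=1) = 0.12003.
Under exogeneity, PAF = [P(Y=1) − p₀]/P(Y=1).
PAF = (0.12003 − 0.088968) / 0.12003 ≈ 0.2588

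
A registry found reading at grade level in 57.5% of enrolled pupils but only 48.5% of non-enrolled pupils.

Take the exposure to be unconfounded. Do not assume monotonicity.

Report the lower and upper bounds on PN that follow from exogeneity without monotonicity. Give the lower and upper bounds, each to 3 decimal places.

p₁ = 0.575, p₀ = 0.485.
Under exogeneity alone the bounds on PN are max{0,(p₁−p₀)/p₁} ≤ PN ≤ min{1,(1−p₀)/p₁}.
  lower = (p₁ − p₀)/p₁ = 0.09 / 0.575 ≈ 0.1565
  upper = min{1, (1 − p₀)/p₁} = 0.515 / 0.575 ≈ 0.8957

0.157 ≤ PN ≤ 0.896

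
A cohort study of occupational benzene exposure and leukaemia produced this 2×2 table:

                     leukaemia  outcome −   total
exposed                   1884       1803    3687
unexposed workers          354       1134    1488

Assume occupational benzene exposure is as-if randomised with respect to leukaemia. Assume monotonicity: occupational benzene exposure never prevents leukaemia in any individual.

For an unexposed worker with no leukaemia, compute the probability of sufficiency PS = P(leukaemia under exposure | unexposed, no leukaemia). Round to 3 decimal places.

PS ≈ 0.358

p₁ = P(outcome | exposed) = 1884/3687 = 0.51098
p₀ = P(outcome | unexposed) = 354/1488 = 0.2379
Under exogeneity and monotonicity, PS = (p₁ − p₀)/(1 − p₀).
PS = (0.51098 − 0.2379) / 0.7621 ≈ 0.3583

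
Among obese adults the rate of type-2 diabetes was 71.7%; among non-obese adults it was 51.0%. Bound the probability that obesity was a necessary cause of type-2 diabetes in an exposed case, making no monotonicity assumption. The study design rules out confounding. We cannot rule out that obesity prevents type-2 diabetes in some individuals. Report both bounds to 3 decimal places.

0.289 ≤ PN ≤ 0.683

p₁ = 0.717, p₀ = 0.51.
Under exogeneity alone the bounds on PN are max{0,(p₁−p₀)/p₁} ≤ PN ≤ min{1,(1−p₀)/p₁}.
  lower = (p₁ − p₀)/p₁ = 0.207 / 0.717 ≈ 0.2887
  upper = min{1, (1 − p₀)/p₁} = 0.49 / 0.717 ≈ 0.6834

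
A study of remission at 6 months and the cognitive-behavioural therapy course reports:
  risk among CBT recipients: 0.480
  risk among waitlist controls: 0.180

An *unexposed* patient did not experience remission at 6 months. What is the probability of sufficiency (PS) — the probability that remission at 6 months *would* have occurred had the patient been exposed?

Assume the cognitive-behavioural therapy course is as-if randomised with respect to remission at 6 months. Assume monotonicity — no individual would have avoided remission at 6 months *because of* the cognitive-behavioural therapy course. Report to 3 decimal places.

PS ≈ 0.366

Let p₁ = 0.48, p₀ = 0.18.
Under exogeneity and monotonicity, PS = (p₁ − p₀) / (1 − p₀).
PS = (0.48 − 0.18) / (1 − 0.18) = 0.3 / 0.82 ≈ 0.3659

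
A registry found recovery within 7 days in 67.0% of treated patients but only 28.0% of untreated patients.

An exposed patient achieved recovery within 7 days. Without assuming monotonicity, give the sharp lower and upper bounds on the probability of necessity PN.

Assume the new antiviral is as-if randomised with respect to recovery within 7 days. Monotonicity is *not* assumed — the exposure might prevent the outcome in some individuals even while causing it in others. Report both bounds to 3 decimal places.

0.582 ≤ PN ≤ 1.000

p₁ = 0.67, p₀ = 0.28.
Under exogeneity alone the bounds on PN are max{0,(p₁−p₀)/p₁} ≤ PN ≤ min{1,(1−p₀)/p₁}.
  lower = (p₁ − p₀)/p₁ = 0.39 / 0.67 ≈ 0.5821
  upper = min{1, (1 − p₀)/p₁} = 0.72 / 0.67 ≈ 1.0746 → capped at 1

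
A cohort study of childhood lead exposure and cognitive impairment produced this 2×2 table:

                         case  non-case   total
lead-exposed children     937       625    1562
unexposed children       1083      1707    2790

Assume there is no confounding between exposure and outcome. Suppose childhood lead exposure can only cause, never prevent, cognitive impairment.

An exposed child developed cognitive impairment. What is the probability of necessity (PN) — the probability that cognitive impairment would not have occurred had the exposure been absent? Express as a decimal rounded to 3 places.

p₁ = P(outcome | exposed) = 937/1562 = 0.59987
p₀ = P(outcome | unexposed) = 1083/2790 = 0.38817
Under exogeneity and monotonicity, PN = (p₁ − p₀) / p₁.
PN = (0.59987 − 0.38817) / 0.59987 = 0.2117 / 0.59987 ≈ 0.3529

PN ≈ 0.353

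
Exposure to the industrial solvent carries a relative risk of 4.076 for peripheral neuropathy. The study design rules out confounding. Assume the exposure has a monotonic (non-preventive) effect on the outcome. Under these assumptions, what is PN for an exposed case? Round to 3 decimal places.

Under exogeneity and monotonicity, PN = (RR − 1) / RR = 1 − 1/RR.
PN = (4.076 − 1) / 4.076 = 3.076 / 4.076 ≈ 0.7547

PN ≈ 0.755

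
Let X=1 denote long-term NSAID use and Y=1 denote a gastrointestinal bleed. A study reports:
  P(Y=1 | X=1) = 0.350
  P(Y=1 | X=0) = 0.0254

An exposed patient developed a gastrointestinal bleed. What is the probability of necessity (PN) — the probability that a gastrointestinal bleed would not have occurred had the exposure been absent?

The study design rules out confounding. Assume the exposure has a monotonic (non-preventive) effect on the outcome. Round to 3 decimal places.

PN ≈ 0.927

Let p₁ = 0.35, p₀ = 0.0254.
Under exogeneity and monotonicity, PN = (p₁ − p₀) / p₁.
PN = (0.35 − 0.0254) / 0.35 = 0.3246 / 0.35 ≈ 0.9274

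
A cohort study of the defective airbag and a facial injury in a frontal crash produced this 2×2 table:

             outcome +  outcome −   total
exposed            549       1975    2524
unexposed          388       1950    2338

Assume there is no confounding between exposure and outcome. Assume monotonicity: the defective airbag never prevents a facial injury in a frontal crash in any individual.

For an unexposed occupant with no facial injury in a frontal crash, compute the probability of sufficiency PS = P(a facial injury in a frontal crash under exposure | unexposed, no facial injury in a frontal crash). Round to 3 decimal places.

p₁ = P(outcome | exposed) = 549/2524 = 0.21751
p₀ = P(outcome | unexposed) = 388/2338 = 0.16595
Under exogeneity and monotonicity, PS = (p₁ − p₀)/(1 − p₀).
PS = (0.21751 − 0.16595) / 0.83405 ≈ 0.0618

PS ≈ 0.062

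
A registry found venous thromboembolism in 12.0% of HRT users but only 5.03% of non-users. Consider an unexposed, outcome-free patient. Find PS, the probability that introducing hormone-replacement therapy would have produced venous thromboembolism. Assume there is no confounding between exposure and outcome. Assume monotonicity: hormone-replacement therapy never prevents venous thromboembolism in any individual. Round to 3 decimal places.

p₁ = 0.12, p₀ = 0.0503.
Under exogeneity and monotonicity, PS = (p₁ − p₀) / (1 − p₀).
PS = (0.12 − 0.0503) / (1 − 0.0503) = 0.0697 / 0.9497 ≈ 0.0734

PS ≈ 0.073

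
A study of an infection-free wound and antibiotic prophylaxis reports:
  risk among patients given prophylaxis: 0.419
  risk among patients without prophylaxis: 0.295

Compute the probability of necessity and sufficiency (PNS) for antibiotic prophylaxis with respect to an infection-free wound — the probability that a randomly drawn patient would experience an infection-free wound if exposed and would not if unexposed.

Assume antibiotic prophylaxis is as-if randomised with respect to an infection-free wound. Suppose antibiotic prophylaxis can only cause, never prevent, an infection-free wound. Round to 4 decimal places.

PNS ≈ 0.1240

Let p₁ = 0.419, p₀ = 0.295.
Under exogeneity and monotonicity, PNS = p₁ − p₀.
PNS = 0.419 − 0.295 = 0.124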